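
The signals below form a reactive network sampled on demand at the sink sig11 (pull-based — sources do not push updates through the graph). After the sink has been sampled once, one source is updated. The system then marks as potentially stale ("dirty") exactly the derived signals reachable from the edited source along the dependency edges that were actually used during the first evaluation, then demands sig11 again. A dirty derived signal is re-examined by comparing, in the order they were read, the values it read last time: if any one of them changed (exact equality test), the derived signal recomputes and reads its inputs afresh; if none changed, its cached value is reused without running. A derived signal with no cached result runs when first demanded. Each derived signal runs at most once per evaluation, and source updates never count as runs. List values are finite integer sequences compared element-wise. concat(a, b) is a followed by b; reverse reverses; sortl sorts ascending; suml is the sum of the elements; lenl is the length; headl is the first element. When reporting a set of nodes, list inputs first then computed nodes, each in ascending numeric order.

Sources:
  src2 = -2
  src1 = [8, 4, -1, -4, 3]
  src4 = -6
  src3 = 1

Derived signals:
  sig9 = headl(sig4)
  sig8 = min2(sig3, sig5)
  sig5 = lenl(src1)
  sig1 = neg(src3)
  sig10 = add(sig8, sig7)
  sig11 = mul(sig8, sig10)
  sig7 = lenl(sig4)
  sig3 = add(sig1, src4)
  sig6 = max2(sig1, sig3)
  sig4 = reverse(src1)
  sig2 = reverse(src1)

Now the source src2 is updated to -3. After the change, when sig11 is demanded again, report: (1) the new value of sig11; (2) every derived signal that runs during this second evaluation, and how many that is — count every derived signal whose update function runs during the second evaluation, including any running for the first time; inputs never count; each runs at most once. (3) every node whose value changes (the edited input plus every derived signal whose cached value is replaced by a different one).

Initial pass — values computed on the first demand:
  sig1 = neg(1) = -1
  sig3 = add(-1, -6) = -7
  sig4 = reverse([8, 4, -1, -4, 3]) = [3, -4, -1, 4, 8]
  sig5 = lenl([8, 4, -1, -4, 3]) = 5
  sig7 = lenl([3, -4, -1, 4, 8]) = 5
  sig8 = min2(-7, 5) = -7
  sig10 = add(-7, 5) = -2
  sig11 = mul(-7, -2) = 14

Second demand — change propagation:
  no demanded computation ever read src2, so the edit dirties nothing and nothing runs.

The important point: nothing the output needs ever reads src2, so the edit is invisible to it.

sig11 now evaluates to 14.
Run set: none (0 run).
Changed values: src2.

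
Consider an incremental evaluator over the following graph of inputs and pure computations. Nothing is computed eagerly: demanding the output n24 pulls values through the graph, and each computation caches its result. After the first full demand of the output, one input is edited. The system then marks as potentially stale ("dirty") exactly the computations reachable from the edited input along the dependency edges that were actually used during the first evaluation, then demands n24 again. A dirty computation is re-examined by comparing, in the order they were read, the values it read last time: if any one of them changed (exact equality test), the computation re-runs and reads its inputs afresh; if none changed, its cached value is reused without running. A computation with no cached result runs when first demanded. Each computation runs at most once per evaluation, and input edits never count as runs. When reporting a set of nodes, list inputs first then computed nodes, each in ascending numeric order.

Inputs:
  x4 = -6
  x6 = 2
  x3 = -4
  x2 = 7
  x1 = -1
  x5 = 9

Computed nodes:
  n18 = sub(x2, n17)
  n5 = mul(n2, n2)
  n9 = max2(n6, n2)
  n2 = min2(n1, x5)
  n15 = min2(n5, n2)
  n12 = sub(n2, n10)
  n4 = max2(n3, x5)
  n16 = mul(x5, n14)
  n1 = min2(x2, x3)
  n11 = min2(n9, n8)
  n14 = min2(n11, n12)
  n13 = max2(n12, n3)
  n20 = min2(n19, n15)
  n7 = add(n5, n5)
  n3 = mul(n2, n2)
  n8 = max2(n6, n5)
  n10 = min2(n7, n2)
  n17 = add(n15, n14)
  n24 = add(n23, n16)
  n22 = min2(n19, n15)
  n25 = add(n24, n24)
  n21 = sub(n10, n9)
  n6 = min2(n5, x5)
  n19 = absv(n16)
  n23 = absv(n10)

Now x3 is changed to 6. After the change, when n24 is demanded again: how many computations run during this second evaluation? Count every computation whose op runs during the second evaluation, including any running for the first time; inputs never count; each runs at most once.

Run set: n1, n2, n5, n6, n7, n8, n9, n10, n11, n12, n23, n24 (12 run).
The important point: at n14 every value read last time is unchanged, so the dirty flag clears without a run.

Initial pass — values computed on the first demand:
  n1 = min2(7, -4) = -4
  n2 = min2(-4, 9) = -4
  n5 = mul(-4, -4) = 16
  n6 = min2(16, 9) = 9
  n7 = add(16, 16) = 32
  n8 = max2(9, 16) = 16
  n9 = max2(9, -4) = 9
  n10 = min2(32, -4) = -4
  n11 = min2(9, 16) = 9
  n12 = sub(-4, -4) = 0
  n14 = min2(9, 0) = 0
  n16 = mul(9, 0) = 0
  n23 = absv(-4) = 4
  n24 = add(4, 0) = 4

Second demand — change propagation:
  n1: re-runs because x3 -4->6; new result 6.
  n2: re-runs because n1 -4->6; new result 6.
  n5: re-runs because n2 -4->6; n2 -4->6; new result 36.
  n6: re-runs because n5 16->36; new result 9 (unchanged).
  n7: re-runs because n5 16->36; n5 16->36; new result 72.
  n8: re-runs because n5 16->36; new result 36.
  n9: re-runs because n2 -4->6; new result 9 (unchanged).
  n10: re-runs because n7 32->72; n2 -4->6; new result 6.
  n11: re-runs because n8 16->36; new result 9 (unchanged).
  n12: re-runs because n2 -4->6; n10 -4->6; new result 0 (unchanged).
  n14: re-examined; everything it read last time is the same (n11 unchanged, n12 unchanged) — cache 0 kept, no run.
  n16: re-examined; everything it read last time is the same (x5 unchanged, n14 unchanged) — cache 0 kept, no run.
  n23: re-runs because n10 -4->6; new result 6.
  n24: re-runs because n23 4->6; new result 6.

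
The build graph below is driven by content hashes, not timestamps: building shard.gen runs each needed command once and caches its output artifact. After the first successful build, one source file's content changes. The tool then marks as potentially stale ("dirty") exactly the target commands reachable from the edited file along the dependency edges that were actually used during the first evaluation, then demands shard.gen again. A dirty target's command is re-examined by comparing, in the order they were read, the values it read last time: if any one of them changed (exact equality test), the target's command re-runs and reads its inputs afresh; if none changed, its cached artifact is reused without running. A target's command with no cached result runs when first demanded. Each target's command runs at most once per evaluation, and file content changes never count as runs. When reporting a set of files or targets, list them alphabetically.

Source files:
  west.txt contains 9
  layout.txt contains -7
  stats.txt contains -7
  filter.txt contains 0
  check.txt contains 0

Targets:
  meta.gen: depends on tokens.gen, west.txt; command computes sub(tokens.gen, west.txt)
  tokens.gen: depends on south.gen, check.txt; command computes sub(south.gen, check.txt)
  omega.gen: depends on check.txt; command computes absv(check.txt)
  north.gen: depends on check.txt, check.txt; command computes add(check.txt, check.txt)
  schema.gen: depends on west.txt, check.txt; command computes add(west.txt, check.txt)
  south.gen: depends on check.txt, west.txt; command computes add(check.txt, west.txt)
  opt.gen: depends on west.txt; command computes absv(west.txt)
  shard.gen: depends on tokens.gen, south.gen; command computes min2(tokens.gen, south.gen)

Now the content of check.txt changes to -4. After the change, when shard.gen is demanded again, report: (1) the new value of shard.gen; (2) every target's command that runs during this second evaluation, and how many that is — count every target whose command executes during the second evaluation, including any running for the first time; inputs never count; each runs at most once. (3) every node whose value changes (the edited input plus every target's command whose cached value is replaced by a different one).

Initial pass — values computed on the first demand:
  south.gen = add(0, 9) = 9
  tokens.gen = sub(9, 0) = 9
  shard.gen = min2(9, 9) = 9

Second demand — change propagation:
  south.gen: re-runs because check.txt 0->-4; new result 5.
  tokens.gen: re-runs because south.gen 9->5; check.txt 0->-4; new result 9 (unchanged).
  shard.gen: re-runs because south.gen 9->5; new result 5.

shard.gen now evaluates to 5.
Run set: shard.gen, south.gen, tokens.gen (3 run).
Changed values: check.txt, shard.gen, south.gen.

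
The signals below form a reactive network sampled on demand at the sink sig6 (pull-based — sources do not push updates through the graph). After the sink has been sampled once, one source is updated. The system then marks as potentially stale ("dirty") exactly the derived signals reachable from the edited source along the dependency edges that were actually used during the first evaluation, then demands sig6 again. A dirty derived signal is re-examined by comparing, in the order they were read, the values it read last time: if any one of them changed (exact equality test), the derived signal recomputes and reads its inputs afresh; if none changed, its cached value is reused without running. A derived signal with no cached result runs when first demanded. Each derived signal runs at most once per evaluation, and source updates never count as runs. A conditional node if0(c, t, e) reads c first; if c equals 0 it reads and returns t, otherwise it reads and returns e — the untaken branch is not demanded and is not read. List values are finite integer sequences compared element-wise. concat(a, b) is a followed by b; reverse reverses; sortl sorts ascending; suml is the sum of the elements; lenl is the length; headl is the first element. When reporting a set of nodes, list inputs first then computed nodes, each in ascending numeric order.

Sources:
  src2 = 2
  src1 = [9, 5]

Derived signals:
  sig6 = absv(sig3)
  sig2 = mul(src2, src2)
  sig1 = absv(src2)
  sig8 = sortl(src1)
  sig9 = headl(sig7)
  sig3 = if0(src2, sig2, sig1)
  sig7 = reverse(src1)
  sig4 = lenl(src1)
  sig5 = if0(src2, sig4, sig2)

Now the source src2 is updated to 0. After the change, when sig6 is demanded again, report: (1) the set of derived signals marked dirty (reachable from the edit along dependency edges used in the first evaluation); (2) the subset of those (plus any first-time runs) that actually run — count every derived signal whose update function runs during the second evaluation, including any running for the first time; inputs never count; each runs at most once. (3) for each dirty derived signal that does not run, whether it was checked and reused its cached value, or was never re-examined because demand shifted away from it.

Dirty set: sig1, sig3, sig6.
Run set: sig2, sig3, sig6 (3 run).
Left stale — demand moved off them: sig1.
The important point: the flipped condition redirects demand; sig1 is left stale, never re-checked.

Initial pass — values computed on the first demand:
  sig1 = absv(2) = 2
  sig3 = if0(src2=2 -> else branch sig1) = 2
  sig6 = absv(2) = 2

Second demand — change propagation:
  sig1: dirty yet unreached — the second evaluation never asks for it.
  sig2: newly demanded (no cache) — executes and yields 0.
  sig3: re-runs because src2 2->0; new result 0.
  sig6: re-runs because sig3 2->0; new result 0.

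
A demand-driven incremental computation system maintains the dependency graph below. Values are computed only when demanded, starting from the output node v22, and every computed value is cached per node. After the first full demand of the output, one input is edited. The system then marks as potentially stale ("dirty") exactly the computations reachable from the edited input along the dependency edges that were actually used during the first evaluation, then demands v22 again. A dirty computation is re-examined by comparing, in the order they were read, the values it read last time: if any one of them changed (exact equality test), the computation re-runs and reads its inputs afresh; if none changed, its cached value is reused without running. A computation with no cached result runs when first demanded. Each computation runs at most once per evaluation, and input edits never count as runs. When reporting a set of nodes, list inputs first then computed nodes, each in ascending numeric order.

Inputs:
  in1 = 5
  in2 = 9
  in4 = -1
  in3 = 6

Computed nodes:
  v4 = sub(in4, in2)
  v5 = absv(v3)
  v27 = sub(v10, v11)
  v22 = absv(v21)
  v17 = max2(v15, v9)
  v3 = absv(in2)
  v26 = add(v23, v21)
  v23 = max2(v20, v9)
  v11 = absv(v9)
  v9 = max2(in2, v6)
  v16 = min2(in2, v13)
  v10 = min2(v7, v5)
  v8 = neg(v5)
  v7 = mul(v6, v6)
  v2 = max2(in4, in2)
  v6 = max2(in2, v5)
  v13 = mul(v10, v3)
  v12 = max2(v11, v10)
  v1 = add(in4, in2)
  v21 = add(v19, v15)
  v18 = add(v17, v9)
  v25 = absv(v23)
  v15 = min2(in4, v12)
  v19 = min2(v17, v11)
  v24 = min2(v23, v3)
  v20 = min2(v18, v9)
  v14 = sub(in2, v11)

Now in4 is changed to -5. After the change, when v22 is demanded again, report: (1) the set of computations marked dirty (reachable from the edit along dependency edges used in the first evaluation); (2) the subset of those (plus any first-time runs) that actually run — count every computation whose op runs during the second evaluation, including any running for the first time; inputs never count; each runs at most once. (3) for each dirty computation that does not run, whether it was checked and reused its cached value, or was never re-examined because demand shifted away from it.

First evaluation (everything demanded from the output):
  v3 = absv(9) = 9
  v5 = absv(9) = 9
  v6 = max2(9, 9) = 9
  v7 = mul(9, 9) = 81
  v9 = max2(9, 9) = 9
  v10 = min2(81, 9) = 9
  v11 = absv(9) = 9
  v12 = max2(9, 9) = 9
  v15 = min2(-1, 9) = -1
  v17 = max2(-1, 9) = 9
  v19 = min2(9, 9) = 9
  v21 = add(9, -1) = 8
  v22 = absv(8) = 8

Propagation after the edit:
  v15: runs — in4 -1->-5; result -5.
  v17: runs — v15 -1->-5; result 9 (same value as before).
  v19: checked — values it read are unchanged (v17 unchanged, v11 unchanged); reused cached 9 without running.
  v21: runs — v15 -1->-5; result 4.
  v22: runs — v21 8->4; result 4.

Key observation: the cutoff stops propagation at v19 — its inputs' values are unchanged, so it reuses its cache.

Marked dirty: v15, v17, v19, v21, v22.
Computations that run: v15, v17, v21, v22 — 4 in total.
Checked but reused from cache: v19.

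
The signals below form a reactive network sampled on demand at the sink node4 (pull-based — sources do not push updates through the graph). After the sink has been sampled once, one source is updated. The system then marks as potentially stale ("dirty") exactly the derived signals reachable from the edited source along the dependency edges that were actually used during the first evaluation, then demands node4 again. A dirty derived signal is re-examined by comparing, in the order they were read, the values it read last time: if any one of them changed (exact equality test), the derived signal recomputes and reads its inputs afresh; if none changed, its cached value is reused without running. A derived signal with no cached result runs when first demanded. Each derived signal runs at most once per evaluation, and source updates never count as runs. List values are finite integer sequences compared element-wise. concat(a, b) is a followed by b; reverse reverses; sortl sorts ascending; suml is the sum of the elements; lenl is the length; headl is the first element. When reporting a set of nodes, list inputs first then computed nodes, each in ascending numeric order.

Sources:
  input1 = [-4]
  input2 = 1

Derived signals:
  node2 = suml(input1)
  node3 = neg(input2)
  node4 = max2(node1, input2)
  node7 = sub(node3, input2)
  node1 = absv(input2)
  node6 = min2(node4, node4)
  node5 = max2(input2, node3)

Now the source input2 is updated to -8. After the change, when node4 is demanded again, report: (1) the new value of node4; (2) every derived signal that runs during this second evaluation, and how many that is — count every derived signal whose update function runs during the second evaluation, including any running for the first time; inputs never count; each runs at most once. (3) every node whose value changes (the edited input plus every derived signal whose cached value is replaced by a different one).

Initial pass — values computed on the first demand:
  node1 = absv(1) = 1
  node4 = max2(1, 1) = 1

Second demand — change propagation:
  node1: re-runs because input2 1->-8; new result 8.
  node4: re-runs because node1 1->8; input2 1->-8; new result 8.

node4 now evaluates to 8.
Run set: node1, node4 (2 run).
Changed values: input2, node1, node4.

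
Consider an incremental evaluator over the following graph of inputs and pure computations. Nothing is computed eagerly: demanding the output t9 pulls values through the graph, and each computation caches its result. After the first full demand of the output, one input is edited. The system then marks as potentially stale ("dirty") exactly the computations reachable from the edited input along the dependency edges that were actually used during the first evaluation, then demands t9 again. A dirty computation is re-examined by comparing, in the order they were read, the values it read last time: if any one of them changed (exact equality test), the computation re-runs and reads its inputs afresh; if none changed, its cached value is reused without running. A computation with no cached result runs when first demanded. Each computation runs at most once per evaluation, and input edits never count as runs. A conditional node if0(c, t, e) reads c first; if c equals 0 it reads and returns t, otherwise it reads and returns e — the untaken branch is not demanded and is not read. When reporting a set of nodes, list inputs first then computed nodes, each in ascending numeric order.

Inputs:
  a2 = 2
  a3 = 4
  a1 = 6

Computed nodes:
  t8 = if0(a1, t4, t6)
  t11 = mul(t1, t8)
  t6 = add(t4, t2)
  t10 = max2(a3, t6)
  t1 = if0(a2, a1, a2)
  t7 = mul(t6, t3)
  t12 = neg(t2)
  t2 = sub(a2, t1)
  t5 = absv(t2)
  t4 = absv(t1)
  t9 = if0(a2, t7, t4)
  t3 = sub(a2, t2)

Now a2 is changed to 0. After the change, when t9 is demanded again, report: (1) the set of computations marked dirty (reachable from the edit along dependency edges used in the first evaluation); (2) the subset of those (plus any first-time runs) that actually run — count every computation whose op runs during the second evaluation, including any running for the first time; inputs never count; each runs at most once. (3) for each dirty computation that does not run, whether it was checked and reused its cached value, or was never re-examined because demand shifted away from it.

Dirty set: t1, t4, t9.
Run set: t1, t2, t3, t4, t6, t7, t9 (7 run).
All dirty computations ended up running.
The important point: the flipped condition pulls in fresh nodes; t2, t3, t6, t7 run for the first time.

Initial pass — values computed on the first demand:
  t1 = if0(a2=2 -> else branch a2) = 2
  t4 = absv(2) = 2
  t9 = if0(a2=2 -> else branch t4) = 2

Second demand — change propagation:
  t1: re-runs because a2 2->0; a2 2->0; new result 6.
  t2: newly demanded (no cache) — executes and yields -6.
  t3: newly demanded (no cache) — executes and yields 6.
  t4: re-runs because t1 2->6; new result 6.
  t6: newly demanded (no cache) — executes and yields 0.
  t7: newly demanded (no cache) — executes and yields 0.
  t9: re-runs because a2 2->0; t4 2->6; new result 0.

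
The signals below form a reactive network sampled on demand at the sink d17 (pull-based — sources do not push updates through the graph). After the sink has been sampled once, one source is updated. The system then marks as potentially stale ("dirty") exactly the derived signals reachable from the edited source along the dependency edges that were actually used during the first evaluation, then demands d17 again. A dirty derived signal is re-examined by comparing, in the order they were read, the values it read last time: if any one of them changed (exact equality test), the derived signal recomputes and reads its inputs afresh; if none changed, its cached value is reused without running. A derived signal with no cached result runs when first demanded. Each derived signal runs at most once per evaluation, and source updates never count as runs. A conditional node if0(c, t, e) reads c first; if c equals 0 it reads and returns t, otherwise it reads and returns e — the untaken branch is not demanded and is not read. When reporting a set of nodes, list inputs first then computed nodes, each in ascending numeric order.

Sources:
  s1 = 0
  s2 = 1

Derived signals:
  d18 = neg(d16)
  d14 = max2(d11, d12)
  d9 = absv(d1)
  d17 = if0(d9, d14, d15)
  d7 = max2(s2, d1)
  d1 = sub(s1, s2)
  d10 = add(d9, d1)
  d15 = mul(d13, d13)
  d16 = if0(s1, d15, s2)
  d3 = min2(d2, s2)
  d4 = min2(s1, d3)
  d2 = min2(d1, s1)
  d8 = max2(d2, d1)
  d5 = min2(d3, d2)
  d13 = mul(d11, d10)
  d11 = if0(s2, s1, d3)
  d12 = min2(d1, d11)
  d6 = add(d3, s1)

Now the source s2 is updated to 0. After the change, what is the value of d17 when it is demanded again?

Initial pass — values computed on the first demand:
  d1 = sub(0, 1) = -1
  d2 = min2(-1, 0) = -1
  d3 = min2(-1, 1) = -1
  d9 = absv(-1) = 1
  d10 = add(1, -1) = 0
  d11 = if0(s2=1 -> else branch d3) = -1
  d13 = mul(-1, 0) = 0
  d15 = mul(0, 0) = 0
  d17 = if0(d9=1 -> else branch d15) = 0

Second demand — change propagation:
  d1: re-runs because s2 1->0; new result 0.
  d2: dirty yet unreached — the second evaluation never asks for it.
  d3: dirty yet unreached — the second evaluation never asks for it.
  d9: re-runs because d1 -1->0; new result 0.
  d10: dirty yet unreached — the second evaluation never asks for it.
  d11: re-runs because s2 1->0; new result 0.
  d12: newly demanded (no cache) — executes and yields 0.
  d13: dirty yet unreached — the second evaluation never asks for it.
  d14: newly demanded (no cache) — executes and yields 0.
  d15: dirty yet unreached — the second evaluation never asks for it.
  d17: re-runs because d9 1->0; new result 0 (unchanged).

The important point: the flipped condition redirects demand; d2, d3, d10, d13, d15 are left stale, never re-checked.

d17 now evaluates to 0.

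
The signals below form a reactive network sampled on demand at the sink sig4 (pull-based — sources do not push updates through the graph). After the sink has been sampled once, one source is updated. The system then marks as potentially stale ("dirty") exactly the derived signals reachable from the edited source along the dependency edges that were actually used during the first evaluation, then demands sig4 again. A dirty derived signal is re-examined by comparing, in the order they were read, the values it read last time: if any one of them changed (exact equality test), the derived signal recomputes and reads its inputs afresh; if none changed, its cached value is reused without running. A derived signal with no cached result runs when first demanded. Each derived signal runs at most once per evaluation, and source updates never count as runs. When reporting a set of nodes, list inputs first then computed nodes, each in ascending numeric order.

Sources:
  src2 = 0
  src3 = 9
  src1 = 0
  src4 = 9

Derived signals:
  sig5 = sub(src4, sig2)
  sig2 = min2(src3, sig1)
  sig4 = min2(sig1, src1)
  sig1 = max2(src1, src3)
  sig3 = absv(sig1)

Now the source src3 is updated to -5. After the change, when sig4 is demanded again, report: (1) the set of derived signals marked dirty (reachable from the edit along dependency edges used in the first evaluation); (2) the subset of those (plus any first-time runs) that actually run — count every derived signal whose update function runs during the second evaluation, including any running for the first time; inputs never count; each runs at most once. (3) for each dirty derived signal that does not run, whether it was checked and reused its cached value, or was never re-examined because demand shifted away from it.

Dirty set: sig1, sig4.
Run set: sig1, sig4 (2 run).
All dirty derived signals ended up running.

Initial pass — values computed on the first demand:
  sig1 = max2(0, 9) = 9
  sig4 = min2(9, 0) = 0

Second demand — change propagation:
  sig1: re-runs because src3 9->-5; new result 0.
  sig4: re-runs because sig1 9->0; new result 0 (unchanged).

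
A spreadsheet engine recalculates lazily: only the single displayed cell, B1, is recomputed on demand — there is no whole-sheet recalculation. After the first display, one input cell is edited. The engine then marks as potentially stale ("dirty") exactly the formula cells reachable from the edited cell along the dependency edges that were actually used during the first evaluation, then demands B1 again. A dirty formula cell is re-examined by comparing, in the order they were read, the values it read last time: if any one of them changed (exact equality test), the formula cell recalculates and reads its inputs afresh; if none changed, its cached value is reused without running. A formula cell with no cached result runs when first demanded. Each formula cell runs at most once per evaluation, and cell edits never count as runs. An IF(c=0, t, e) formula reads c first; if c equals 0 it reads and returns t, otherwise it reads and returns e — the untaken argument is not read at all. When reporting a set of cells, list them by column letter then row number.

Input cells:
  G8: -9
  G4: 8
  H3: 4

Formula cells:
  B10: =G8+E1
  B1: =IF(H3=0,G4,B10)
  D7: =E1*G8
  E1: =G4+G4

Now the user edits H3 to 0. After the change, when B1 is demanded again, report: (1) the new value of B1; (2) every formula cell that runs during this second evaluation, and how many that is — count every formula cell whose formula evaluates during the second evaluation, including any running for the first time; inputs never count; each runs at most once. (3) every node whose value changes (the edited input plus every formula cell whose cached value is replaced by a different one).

New value of B1: 8.
Formula cells that run: B1 — 1 in total.
Values that change: B1, H3.

First evaluation (everything demanded from the output):
  E1 = 8 + 8 = 16
  B10 = -9 + 16 = 7
  B1 = IF(H3=0: H3=4 -> else branch B10) = 7

Propagation after the edit:
  B1: runs — H3 4->0; result 8.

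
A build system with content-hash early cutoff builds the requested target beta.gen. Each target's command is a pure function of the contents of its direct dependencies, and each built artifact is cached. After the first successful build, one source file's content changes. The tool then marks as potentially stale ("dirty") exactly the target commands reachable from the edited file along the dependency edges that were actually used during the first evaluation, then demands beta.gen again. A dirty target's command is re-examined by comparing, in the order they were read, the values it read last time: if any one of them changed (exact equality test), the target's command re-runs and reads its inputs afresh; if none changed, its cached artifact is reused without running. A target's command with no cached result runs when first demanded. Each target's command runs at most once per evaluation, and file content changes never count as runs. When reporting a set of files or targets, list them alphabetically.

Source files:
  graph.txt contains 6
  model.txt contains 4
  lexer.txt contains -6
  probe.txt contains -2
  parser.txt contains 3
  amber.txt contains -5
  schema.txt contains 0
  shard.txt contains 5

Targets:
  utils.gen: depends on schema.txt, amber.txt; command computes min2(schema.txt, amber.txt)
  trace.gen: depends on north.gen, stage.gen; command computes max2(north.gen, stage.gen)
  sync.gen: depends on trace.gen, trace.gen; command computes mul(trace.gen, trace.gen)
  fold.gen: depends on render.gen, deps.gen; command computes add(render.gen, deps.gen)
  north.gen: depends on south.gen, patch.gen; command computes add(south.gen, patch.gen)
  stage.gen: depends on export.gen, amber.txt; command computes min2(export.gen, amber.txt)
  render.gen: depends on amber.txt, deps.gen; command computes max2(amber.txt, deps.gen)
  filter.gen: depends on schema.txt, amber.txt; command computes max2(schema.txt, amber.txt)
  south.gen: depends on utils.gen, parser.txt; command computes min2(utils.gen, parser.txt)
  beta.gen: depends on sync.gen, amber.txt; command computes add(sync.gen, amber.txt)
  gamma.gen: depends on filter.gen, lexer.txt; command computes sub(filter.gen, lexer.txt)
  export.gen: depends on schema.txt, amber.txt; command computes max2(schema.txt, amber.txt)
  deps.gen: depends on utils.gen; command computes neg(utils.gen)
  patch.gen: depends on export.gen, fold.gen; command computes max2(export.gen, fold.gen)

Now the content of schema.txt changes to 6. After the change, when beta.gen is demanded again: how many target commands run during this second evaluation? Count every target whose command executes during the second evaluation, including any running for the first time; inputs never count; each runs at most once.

First evaluation (everything demanded from the output):
  export.gen = max2(0, -5) = 0
  stage.gen = min2(0, -5) = -5
  utils.gen = min2(0, -5) = -5
  deps.gen = neg(-5) = 5
  render.gen = max2(-5, 5) = 5
  fold.gen = add(5, 5) = 10
  patch.gen = max2(0, 10) = 10
  south.gen = min2(-5, 3) = -5
  north.gen = add(-5, 10) = 5
  trace.gen = max2(5, -5) = 5
  sync.gen = mul(5, 5) = 25
  beta.gen = add(25, -5) = 20

Propagation after the edit:
  export.gen: runs — schema.txt 0->6; result 6.
  stage.gen: runs — export.gen 0->6; result -5 (same value as before).
  utils.gen: runs — schema.txt 0->6; result -5 (same value as before).
  deps.gen: checked — values it read are unchanged (utils.gen unchanged); reused cached 5 without running.
  render.gen: checked — values it read are unchanged (amber.txt unchanged, deps.gen unchanged); reused cached 5 without running.
  fold.gen: checked — values it read are unchanged (render.gen unchanged, deps.gen unchanged); reused cached 10 without running.
  patch.gen: runs — export.gen 0->6; result 10 (same value as before).
  south.gen: checked — values it read are unchanged (utils.gen unchanged, parser.txt unchanged); reused cached -5 without running.
  north.gen: checked — values it read are unchanged (south.gen unchanged, patch.gen unchanged); reused cached 5 without running.
  trace.gen: checked — values it read are unchanged (north.gen unchanged, stage.gen unchanged); reused cached 5 without running.
  sync.gen: checked — values it read are unchanged (trace.gen unchanged, trace.gen unchanged); reused cached 25 without running.
  beta.gen: checked — values it read are unchanged (sync.gen unchanged, amber.txt unchanged); reused cached 20 without running.

Key observation: the cutoff stops propagation at south.gen — its inputs' values are unchanged, so it reuses its cache.

Target commands that run: export.gen, patch.gen, stage.gen, utils.gen — 4 in total.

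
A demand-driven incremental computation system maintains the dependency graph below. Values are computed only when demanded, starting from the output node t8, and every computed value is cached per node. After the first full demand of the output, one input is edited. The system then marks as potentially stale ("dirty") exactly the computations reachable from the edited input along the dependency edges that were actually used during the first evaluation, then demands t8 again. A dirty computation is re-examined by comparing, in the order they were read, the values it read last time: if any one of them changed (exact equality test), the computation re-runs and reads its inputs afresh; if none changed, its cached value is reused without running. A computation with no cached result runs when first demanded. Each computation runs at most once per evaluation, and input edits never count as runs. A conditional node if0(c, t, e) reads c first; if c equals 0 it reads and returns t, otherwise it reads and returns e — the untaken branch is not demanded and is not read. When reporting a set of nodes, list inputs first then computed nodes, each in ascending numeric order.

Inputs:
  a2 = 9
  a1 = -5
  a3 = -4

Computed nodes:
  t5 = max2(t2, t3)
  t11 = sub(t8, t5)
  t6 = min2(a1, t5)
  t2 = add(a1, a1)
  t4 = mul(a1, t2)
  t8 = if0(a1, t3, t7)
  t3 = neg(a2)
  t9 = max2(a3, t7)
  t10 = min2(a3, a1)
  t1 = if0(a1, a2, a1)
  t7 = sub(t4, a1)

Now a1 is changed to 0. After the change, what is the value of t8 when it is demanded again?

New value of t8: -9.
Key observation: a condition flipped, so demand moved to the other branch — t2, t4, t7 are never re-examined.

First evaluation (everything demanded from the output):
  t2 = add(-5, -5) = -10
  t4 = mul(-5, -10) = 50
  t7 = sub(50, -5) = 55
  t8 = if0(a1=-5 -> else branch t7) = 55

Propagation after the edit:
  t2: marked dirty but never re-examined — demand shifted away from it.
  t3: demanded for the first time — runs, produces -9.
  t4: marked dirty but never re-examined — demand shifted away from it.
  t7: marked dirty but never re-examined — demand shifted away from it.
  t8: runs — a1 -5->0; result -9.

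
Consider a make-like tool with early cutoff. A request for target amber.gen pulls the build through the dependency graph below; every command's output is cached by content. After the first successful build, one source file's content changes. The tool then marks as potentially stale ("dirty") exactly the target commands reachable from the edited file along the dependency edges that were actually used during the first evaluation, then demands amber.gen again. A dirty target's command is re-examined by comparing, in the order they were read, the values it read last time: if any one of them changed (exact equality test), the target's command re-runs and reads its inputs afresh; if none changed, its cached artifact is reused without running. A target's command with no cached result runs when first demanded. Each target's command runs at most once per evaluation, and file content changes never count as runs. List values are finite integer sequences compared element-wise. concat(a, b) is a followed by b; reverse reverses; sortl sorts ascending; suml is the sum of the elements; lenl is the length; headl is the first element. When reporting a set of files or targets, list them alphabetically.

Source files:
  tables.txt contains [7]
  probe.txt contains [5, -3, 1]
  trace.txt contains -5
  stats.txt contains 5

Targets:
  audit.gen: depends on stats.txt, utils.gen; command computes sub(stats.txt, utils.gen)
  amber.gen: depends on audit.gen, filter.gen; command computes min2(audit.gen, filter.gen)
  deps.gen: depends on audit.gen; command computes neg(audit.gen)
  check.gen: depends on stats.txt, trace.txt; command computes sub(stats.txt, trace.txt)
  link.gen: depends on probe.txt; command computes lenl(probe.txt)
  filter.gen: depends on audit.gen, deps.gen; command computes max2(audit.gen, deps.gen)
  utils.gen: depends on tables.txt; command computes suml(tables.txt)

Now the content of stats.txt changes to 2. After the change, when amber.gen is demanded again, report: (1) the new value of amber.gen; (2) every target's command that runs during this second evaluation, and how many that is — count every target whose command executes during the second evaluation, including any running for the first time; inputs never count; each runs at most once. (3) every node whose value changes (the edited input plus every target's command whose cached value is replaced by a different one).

First demand of the output computes:
  utils.gen = suml([7]) = 7
  audit.gen = sub(5, 7) = -2
  deps.gen = neg(-2) = 2
  filter.gen = max2(-2, 2) = 2
  amber.gen = min2(-2, 2) = -2

After the edit, cleaning proceeds:
  audit.gen: a read changed (stats.txt 5->2) — executes, giving -5.
  deps.gen: a read changed (audit.gen -2->-5) — executes, giving 5.
  filter.gen: a read changed (audit.gen -2->-5; deps.gen 2->5) — executes, giving 5.
  amber.gen: a read changed (audit.gen -2->-5; filter.gen 2->5) — executes, giving -5.

Demanding amber.gen again yields -5.
4 target commands run: amber.gen, audit.gen, deps.gen, filter.gen.
The nodes whose values change: amber.gen, audit.gen, deps.gen, filter.gen, stats.txt.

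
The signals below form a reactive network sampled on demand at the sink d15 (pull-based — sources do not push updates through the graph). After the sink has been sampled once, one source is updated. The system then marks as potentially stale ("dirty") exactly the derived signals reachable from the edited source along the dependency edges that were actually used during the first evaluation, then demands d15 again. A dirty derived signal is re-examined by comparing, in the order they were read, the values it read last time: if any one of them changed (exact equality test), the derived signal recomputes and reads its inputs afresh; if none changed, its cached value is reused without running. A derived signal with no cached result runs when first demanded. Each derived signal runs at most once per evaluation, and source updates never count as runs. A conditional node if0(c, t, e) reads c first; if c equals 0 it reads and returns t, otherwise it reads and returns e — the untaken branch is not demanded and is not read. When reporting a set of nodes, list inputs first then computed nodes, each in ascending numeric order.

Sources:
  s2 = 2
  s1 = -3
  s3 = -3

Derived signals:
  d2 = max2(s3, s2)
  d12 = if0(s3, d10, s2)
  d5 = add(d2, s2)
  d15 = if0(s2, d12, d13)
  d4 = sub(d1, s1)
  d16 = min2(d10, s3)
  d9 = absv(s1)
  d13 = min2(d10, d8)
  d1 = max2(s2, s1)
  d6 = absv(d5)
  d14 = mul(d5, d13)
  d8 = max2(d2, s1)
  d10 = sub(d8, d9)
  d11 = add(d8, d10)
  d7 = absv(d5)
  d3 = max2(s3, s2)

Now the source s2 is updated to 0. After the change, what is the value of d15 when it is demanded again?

Initial pass — values computed on the first demand:
  d2 = max2(-3, 2) = 2
  d8 = max2(2, -3) = 2
  d9 = absv(-3) = 3
  d10 = sub(2, 3) = -1
  d13 = min2(-1, 2) = -1
  d15 = if0(s2=2 -> else branch d13) = -1

Second demand — change propagation:
  d2: dirty yet unreached — the second evaluation never asks for it.
  d8: dirty yet unreached — the second evaluation never asks for it.
  d10: dirty yet unreached — the second evaluation never asks for it.
  d12: newly demanded (no cache) — executes and yields 0.
  d13: dirty yet unreached — the second evaluation never asks for it.
  d15: re-runs because s2 2->0; new result 0.

The important point: the flipped condition redirects demand; d2, d8, d10, d13 are left stale, never re-checked.

d15 now evaluates to 0.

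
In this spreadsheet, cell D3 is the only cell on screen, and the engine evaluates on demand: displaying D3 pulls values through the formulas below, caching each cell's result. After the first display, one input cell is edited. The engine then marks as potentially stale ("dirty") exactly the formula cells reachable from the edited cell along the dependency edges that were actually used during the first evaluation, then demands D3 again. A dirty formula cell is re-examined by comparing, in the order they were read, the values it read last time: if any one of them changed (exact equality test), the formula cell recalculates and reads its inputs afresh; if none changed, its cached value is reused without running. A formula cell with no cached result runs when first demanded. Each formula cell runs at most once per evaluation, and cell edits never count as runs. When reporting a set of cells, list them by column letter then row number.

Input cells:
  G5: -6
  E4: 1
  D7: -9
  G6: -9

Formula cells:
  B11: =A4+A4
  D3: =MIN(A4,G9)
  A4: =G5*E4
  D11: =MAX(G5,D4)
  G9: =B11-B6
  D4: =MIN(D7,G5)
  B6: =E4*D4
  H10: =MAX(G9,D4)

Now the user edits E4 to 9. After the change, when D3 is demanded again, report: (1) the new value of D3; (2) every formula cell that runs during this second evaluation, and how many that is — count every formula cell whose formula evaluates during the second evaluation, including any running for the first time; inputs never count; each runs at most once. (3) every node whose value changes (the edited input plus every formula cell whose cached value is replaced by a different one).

D3 now evaluates to -54.
Run set: A4, B6, B11, D3, G9 (5 run).
Changed values: A4, B6, B11, D3, E4, G9.

Initial pass — values computed on the first demand:
  A4 = -6 * 1 = -6
  B11 = -6 + -6 = -12
  D4 = MIN(-9, -6) = -9
  B6 = 1 * -9 = -9
  G9 = -12 - -9 = -3
  D3 = MIN(-6, -3) = -6

Second demand — change propagation:
  A4: re-runs because E4 1->9; new result -54.
  B6: re-runs because E4 1->9; new result -81.
  B11: re-runs because A4 -6->-54; A4 -6->-54; new result -108.
  G9: re-runs because B11 -12->-108; B6 -9->-81; new result -27.
  D3: re-runs because A4 -6->-54; G9 -3->-27; new result -54.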